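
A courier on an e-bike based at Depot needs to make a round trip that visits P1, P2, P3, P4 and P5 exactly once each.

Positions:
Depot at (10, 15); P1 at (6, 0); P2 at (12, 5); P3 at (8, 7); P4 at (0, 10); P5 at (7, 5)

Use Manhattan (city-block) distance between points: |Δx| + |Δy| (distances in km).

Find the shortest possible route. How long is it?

Shortest round trip = 58 km.

Depot-P1-P2-P3-P4-P5-Depot: 19+11+6+11+12+13 = 72
Depot-P1-P2-P3-P5-P4-Depot: 19+11+6+3+12+15 = 66
Depot-P1-P2-P4-P3-P5-Depot: 19+11+17+11+3+13 = 74
Depot-P1-P2-P4-P5-P3-Depot: 19+11+17+12+3+10 = 72
Depot-P1-P2-P5-P3-P4-Depot: 19+11+5+3+11+15 = 64
Depot-P1-P2-P5-P4-P3-Depot: 19+11+5+12+11+10 = 68
Depot-P1-P3-P2-P4-P5-Depot: 19+9+6+17+12+13 = 76
Depot-P1-P3-P2-P5-P4-Depot: 19+9+6+5+12+15 = 66
Depot-P1-P3-P4-P2-P5-Depot: 19+9+11+17+5+13 = 74
Depot-P1-P3-P4-P5-P2-Depot: 19+9+11+12+5+12 = 68
Depot-P1-P3-P5-P2-P4-Depot: 19+9+3+5+17+15 = 68
Depot-P1-P3-P5-P4-P2-Depot: 19+9+3+12+17+12 = 72
Depot-P1-P4-P2-P3-P5-Depot: 19+16+17+6+3+13 = 74
Depot-P1-P4-P2-P5-P3-Depot: 19+16+17+5+3+10 = 70
… (46 more)
Depot-P2-P1-P5-P3-P4-Depot: 12+11+6+3+11+15 = 58  ← best
The minimum is 58.
One optimal route: Depot → P2 → P1 → P5 → P3 → P4 → Depot (or its reverse).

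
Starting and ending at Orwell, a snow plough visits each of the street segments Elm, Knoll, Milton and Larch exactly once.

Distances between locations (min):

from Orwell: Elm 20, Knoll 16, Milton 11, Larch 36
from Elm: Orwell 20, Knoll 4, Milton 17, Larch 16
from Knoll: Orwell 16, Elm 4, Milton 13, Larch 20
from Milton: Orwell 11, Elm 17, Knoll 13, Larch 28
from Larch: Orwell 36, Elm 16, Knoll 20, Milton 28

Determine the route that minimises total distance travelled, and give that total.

Orwell→Elm→Knoll→Milton→Larch→Orwell: 20+4+13+28+36 = 101
Orwell→Elm→Knoll→Larch→Milton→Orwell: 20+4+20+28+11 = 83
Orwell→Elm→Milton→Knoll→Larch→Orwell: 20+17+13+20+36 = 106
Orwell→Elm→Milton→Larch→Knoll→Orwell: 20+17+28+20+16 = 101
Orwell→Elm→Larch→Knoll→Milton→Orwell: 20+16+20+13+11 = 80
Orwell→Elm→Larch→Milton→Knoll→Orwell: 20+16+28+13+16 = 93
Orwell→Knoll→Elm→Milton→Larch→Orwell: 16+4+17+28+36 = 101
Orwell→Knoll→Elm→Larch→Milton→Orwell: 16+4+16+28+11 = 75
Orwell→Knoll→Milton→Elm→Larch→Orwell: 16+13+17+16+36 = 98
Orwell→Knoll→Larch→Elm→Milton→Orwell: 16+20+16+17+11 = 80
Orwell→Milton→Elm→Knoll→Larch→Orwell: 11+17+4+20+36 = 88
Orwell→Milton→Knoll→Elm→Larch→Orwell: 11+13+4+16+36 = 80
The minimum is 75.
One optimal route: Orwell → Knoll → Elm → Larch → Milton → Orwell (or its reverse).

Minimum total distance: 75 min.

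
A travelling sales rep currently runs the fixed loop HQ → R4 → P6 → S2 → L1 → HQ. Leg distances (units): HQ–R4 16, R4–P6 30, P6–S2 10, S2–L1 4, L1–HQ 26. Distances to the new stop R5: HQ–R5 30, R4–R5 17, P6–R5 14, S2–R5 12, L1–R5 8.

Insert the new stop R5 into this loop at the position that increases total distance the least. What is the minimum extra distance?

+1 — insert R5 between R4 and P6.

Insertion cost between consecutive stops i–j is d(i,R5) + d(R5,j) − d(i,j):
  between HQ and R4: 30 + 17 − 16 = 31
  between R4 and P6: 17 + 14 − 30 = 1
  between P6 and S2: 14 + 12 − 10 = 16
  between S2 and L1: 12 + 8 − 4 = 16
  between L1 and HQ: 8 + 30 − 26 = 12
Cheapest insertion is between R4 and P6, adding 1.
New total = 86 + 1 = 87.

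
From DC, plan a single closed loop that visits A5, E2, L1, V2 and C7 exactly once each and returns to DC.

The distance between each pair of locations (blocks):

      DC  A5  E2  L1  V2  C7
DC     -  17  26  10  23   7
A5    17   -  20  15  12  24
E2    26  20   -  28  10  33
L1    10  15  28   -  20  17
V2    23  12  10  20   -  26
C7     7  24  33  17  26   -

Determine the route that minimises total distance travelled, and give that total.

Minimum total distance: 87 blocks.

DC-A5-E2-L1-V2-C7-DC: 17+20+28+20+26+7 = 118
DC-A5-E2-L1-C7-V2-DC: 17+20+28+17+26+23 = 131
DC-A5-E2-V2-L1-C7-DC: 17+20+10+20+17+7 = 91
DC-A5-E2-V2-C7-L1-DC: 17+20+10+26+17+10 = 100
DC-A5-E2-C7-L1-V2-DC: 17+20+33+17+20+23 = 130
DC-A5-E2-C7-V2-L1-DC: 17+20+33+26+20+10 = 126
DC-A5-L1-E2-V2-C7-DC: 17+15+28+10+26+7 = 103
DC-A5-L1-E2-C7-V2-DC: 17+15+28+33+26+23 = 142
DC-A5-L1-V2-E2-C7-DC: 17+15+20+10+33+7 = 102
DC-A5-L1-V2-C7-E2-DC: 17+15+20+26+33+26 = 137
DC-A5-L1-C7-E2-V2-DC: 17+15+17+33+10+23 = 115
DC-A5-L1-C7-V2-E2-DC: 17+15+17+26+10+26 = 111
DC-A5-V2-E2-L1-C7-DC: 17+12+10+28+17+7 = 91
DC-A5-V2-E2-C7-L1-DC: 17+12+10+33+17+10 = 99
… (46 more)
DC-E2-V2-A5-L1-C7-DC: 26+10+12+15+17+7 = 87  ← best
The minimum is 87.
One optimal route: DC → E2 → V2 → A5 → L1 → C7 → DC (or its reverse).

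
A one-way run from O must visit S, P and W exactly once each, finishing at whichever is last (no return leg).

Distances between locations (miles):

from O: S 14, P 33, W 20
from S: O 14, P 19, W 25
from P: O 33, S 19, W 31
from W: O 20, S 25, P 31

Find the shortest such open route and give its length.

There are 3! = 6 possible orderings.
O→S→P→W: 14+19+31 = 64
O→S→W→P: 14+25+31 = 70
O→P→S→W: 33+19+25 = 77
O→P→W→S: 33+31+25 = 89
O→W→S→P: 20+25+19 = 64
O→W→P→S: 20+31+19 = 70
The minimum is 64.
One shortest path: O → S → P → W.

Minimum one-way distance = 64 miles.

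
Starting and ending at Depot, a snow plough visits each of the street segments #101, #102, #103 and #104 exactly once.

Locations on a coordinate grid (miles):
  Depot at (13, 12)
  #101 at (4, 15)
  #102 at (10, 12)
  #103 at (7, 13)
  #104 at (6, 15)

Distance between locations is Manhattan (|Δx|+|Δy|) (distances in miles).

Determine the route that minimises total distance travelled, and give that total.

Shortest round trip = 24 miles.

Depot-#101-#102-#103-#104-Depot: 12+9+4+3+10 = 38
Depot-#101-#102-#104-#103-Depot: 12+9+7+3+7 = 38
Depot-#101-#103-#102-#104-Depot: 12+5+4+7+10 = 38
Depot-#101-#103-#104-#102-Depot: 12+5+3+7+3 = 30
Depot-#101-#104-#102-#103-Depot: 12+2+7+4+7 = 32
Depot-#101-#104-#103-#102-Depot: 12+2+3+4+3 = 24
Depot-#102-#101-#103-#104-Depot: 3+9+5+3+10 = 30
Depot-#102-#101-#104-#103-Depot: 3+9+2+3+7 = 24
Depot-#102-#103-#101-#104-Depot: 3+4+5+2+10 = 24
Depot-#102-#104-#101-#103-Depot: 3+7+2+5+7 = 24
Depot-#103-#101-#102-#104-Depot: 7+5+9+7+10 = 38
Depot-#103-#102-#101-#104-Depot: 7+4+9+2+10 = 32
The minimum is 24.
One optimal route: Depot → #101 → #104 → #103 → #102 → Depot (or its reverse).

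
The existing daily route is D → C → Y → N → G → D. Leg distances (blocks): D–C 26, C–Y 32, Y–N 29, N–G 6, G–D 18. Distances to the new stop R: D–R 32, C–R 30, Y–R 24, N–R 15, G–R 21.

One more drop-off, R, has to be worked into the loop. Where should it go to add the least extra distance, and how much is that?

Insertion cost between consecutive stops i–j is d(i,R) + d(R,j) − d(i,j):
  between D and C: 32 + 30 − 26 = 36
  between C and Y: 30 + 24 − 32 = 22
  between Y and N: 24 + 15 − 29 = 10
  between N and G: 15 + 21 − 6 = 30
  between G and D: 21 + 32 − 18 = 35
Cheapest insertion is between Y and N, adding 10.
New total = 111 + 10 = 121.

+10 blocks — insert R between Y and N.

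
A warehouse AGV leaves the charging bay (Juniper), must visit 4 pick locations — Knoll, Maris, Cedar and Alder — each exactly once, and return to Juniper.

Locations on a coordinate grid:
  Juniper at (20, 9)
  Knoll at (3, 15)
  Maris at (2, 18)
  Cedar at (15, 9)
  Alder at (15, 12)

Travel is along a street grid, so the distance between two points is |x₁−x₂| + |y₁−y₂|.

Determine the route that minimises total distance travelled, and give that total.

Minimum total distance: 54.

There are 12 distinct closed tours to check (reversals are equivalent).
Juniper-Knoll-Maris-Cedar-Alder-Juniper: 23+4+22+3+8 = 60
Juniper-Knoll-Maris-Alder-Cedar-Juniper: 23+4+19+3+5 = 54
Juniper-Knoll-Cedar-Maris-Alder-Juniper: 23+18+22+19+8 = 90
Juniper-Knoll-Cedar-Alder-Maris-Juniper: 23+18+3+19+27 = 90
Juniper-Knoll-Alder-Maris-Cedar-Juniper: 23+15+19+22+5 = 84
Juniper-Knoll-Alder-Cedar-Maris-Juniper: 23+15+3+22+27 = 90
Juniper-Maris-Knoll-Cedar-Alder-Juniper: 27+4+18+3+8 = 60
Juniper-Maris-Knoll-Alder-Cedar-Juniper: 27+4+15+3+5 = 54
Juniper-Maris-Cedar-Knoll-Alder-Juniper: 27+22+18+15+8 = 90
Juniper-Maris-Alder-Knoll-Cedar-Juniper: 27+19+15+18+5 = 84
Juniper-Cedar-Knoll-Maris-Alder-Juniper: 5+18+4+19+8 = 54
Juniper-Cedar-Maris-Knoll-Alder-Juniper: 5+22+4+15+8 = 54
The minimum is 54.
One optimal route: Juniper → Knoll → Maris → Alder → Cedar → Juniper (or its reverse).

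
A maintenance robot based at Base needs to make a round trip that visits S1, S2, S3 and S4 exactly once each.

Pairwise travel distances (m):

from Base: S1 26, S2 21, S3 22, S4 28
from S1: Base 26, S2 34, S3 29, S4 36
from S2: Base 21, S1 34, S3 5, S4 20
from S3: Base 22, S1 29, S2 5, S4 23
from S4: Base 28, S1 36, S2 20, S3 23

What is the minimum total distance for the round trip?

There are 12 distinct closed tours to check (reversals are equivalent).
Base-S1-S2-S3-S4-Base: 26+34+5+23+28 = 116
Base-S1-S2-S4-S3-Base: 26+34+20+23+22 = 125
Base-S1-S3-S2-S4-Base: 26+29+5+20+28 = 108
Base-S1-S3-S4-S2-Base: 26+29+23+20+21 = 119
Base-S1-S4-S2-S3-Base: 26+36+20+5+22 = 109
Base-S1-S4-S3-S2-Base: 26+36+23+5+21 = 111
Base-S2-S1-S3-S4-Base: 21+34+29+23+28 = 135
Base-S2-S1-S4-S3-Base: 21+34+36+23+22 = 136
Base-S2-S3-S1-S4-Base: 21+5+29+36+28 = 119
Base-S2-S4-S1-S3-Base: 21+20+36+29+22 = 128
Base-S3-S1-S2-S4-Base: 22+29+34+20+28 = 133
Base-S3-S2-S1-S4-Base: 22+5+34+36+28 = 125
The minimum is 108.
One optimal route: Base → S1 → S3 → S2 → S4 → Base (or its reverse).

108 m — the shortest possible round trip.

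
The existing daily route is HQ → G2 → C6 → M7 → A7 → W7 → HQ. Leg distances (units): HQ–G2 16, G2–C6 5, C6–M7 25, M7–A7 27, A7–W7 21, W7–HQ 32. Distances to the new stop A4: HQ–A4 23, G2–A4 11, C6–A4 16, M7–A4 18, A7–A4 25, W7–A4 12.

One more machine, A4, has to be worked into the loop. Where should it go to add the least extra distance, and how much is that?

Insertion cost between consecutive stops i–j is d(i,A4) + d(A4,j) − d(i,j):
  between HQ and G2: 23 + 11 − 16 = 18
  between G2 and C6: 11 + 16 − 5 = 22
  between C6 and M7: 16 + 18 − 25 = 9
  between M7 and A7: 18 + 25 − 27 = 16
  between A7 and W7: 25 + 12 − 21 = 16
  between W7 and HQ: 12 + 23 − 32 = 3
Cheapest insertion is between W7 and HQ, adding 3.
New total = 126 + 3 = 129.

Minimum extra distance: 3, inserting A4 between W7 and HQ.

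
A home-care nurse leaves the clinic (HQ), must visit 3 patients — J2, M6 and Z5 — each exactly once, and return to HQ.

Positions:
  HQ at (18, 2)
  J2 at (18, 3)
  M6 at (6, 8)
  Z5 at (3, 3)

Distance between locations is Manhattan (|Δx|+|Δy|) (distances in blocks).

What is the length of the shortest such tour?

42 blocks — the shortest possible round trip.

There are 3 distinct closed tours to check (reversals are equivalent).
HQ - J2 - M6 - Z5 - HQ: 1+17+8+16 = 42
HQ - J2 - Z5 - M6 - HQ: 1+15+8+18 = 42
HQ - M6 - J2 - Z5 - HQ: 18+17+15+16 = 66
The minimum is 42.
One optimal route: HQ → J2 → M6 → Z5 → HQ (or its reverse).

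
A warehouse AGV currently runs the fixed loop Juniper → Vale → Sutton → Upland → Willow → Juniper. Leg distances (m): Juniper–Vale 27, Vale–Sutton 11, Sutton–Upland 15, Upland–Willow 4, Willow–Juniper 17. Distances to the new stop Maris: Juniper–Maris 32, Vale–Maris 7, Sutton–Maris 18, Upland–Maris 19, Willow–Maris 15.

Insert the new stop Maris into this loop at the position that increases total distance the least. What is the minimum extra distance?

Minimum extra distance: 12 m, inserting Maris between Juniper and Vale.

Insertion cost between consecutive stops i–j is d(i,Maris) + d(Maris,j) − d(i,j):
  between Juniper and Vale: 32 + 7 − 27 = 12
  between Vale and Sutton: 7 + 18 − 11 = 14
  between Sutton and Upland: 18 + 19 − 15 = 22
  between Upland and Willow: 19 + 15 − 4 = 30
  between Willow and Juniper: 15 + 32 − 17 = 30
Cheapest insertion is between Juniper and Vale, adding 12.
New total = 74 + 12 = 86.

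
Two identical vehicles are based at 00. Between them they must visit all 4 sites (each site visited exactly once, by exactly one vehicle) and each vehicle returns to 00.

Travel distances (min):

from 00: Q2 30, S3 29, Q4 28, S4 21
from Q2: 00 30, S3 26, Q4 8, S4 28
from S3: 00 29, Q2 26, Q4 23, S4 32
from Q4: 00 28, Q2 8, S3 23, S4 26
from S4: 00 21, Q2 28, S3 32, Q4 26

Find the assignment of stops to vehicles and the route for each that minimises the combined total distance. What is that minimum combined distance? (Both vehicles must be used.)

Minimum combined distance: 132 min.

Check every non-empty split of the stops between the two vehicles; for each half take its own optimal tour:
  {Q2} + {S3, Q4, S4}: 60 + 99 = 159
  {S3} + {Q2, Q4, S4}: 58 + 85 = 143
  {Q2, S3} + {Q4, S4}: 85 + 75 = 160
  {Q4} + {Q2, S3, S4}: 56 + 104 = 160
  {Q2, Q4} + {S3, S4}: 66 + 82 = 148
  {S3, Q4} + {Q2, S4}: 80 + 79 = 159
  … (7 splits in total)
  {Q2, S3, Q4} + {S4}: 90 + 42 = 132  ← best
Best: vehicle 1 00 → Q2 → Q4 → S3 → 00 = 90; vehicle 2 00 → S4 → 00 = 42; combined 132.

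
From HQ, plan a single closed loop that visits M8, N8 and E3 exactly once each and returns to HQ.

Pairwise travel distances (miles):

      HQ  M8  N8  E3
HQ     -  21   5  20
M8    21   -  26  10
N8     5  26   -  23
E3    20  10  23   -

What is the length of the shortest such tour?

59 miles — the shortest possible round trip.

HQ→M8→N8→E3→HQ: 21+26+23+20 = 90
HQ→M8→E3→N8→HQ: 21+10+23+5 = 59
HQ→N8→M8→E3→HQ: 5+26+10+20 = 61
The minimum is 59.
One optimal route: HQ → M8 → E3 → N8 → HQ (or its reverse).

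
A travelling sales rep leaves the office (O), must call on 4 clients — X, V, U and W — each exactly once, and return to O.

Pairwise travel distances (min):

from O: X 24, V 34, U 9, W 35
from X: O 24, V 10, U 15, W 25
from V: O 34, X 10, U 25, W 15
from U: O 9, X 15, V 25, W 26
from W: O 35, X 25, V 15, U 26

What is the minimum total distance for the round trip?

84 min — the shortest possible round trip.

There are 12 distinct closed tours to check (reversals are equivalent).
O - X - V - U - W - O: 24+10+25+26+35 = 120
O - X - V - W - U - O: 24+10+15+26+9 = 84
O - X - U - V - W - O: 24+15+25+15+35 = 114
O - X - U - W - V - O: 24+15+26+15+34 = 114
O - X - W - V - U - O: 24+25+15+25+9 = 98
O - X - W - U - V - O: 24+25+26+25+34 = 134
O - V - X - U - W - O: 34+10+15+26+35 = 120
O - V - X - W - U - O: 34+10+25+26+9 = 104
O - V - U - X - W - O: 34+25+15+25+35 = 134
O - V - W - X - U - O: 34+15+25+15+9 = 98
O - U - X - V - W - O: 9+15+10+15+35 = 84
O - U - V - X - W - O: 9+25+10+25+35 = 104
The minimum is 84.
One optimal route: O → X → V → W → U → O (or its reverse).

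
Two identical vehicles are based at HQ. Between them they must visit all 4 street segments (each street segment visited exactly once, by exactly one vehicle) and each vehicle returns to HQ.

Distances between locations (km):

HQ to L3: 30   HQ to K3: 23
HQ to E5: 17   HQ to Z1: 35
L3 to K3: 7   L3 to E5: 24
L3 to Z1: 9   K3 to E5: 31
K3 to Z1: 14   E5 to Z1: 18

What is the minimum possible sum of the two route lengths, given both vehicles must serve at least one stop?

108 km — the smallest possible combined total.

There are 2^3 − 1 = 7 ways to divide the 4 stops into two non-empty groups. For each, the best each vehicle can do is its own shortest tour through its group:
  {L3} + {K3, E5, Z1}: 60 + 72 = 132
  {K3} + {L3, E5, Z1}: 46 + 74 = 120
  {L3, K3} + {E5, Z1}: 60 + 70 = 130
  {E5} + {L3, K3, Z1}: 34 + 74 = 108
  {L3, E5} + {K3, Z1}: 71 + 72 = 143
  {K3, E5} + {L3, Z1}: 71 + 74 = 145
  … (7 splits in total)
Best: vehicle 1 HQ → E5 → HQ = 34; vehicle 2 HQ → K3 → L3 → Z1 → HQ = 74; combined 108.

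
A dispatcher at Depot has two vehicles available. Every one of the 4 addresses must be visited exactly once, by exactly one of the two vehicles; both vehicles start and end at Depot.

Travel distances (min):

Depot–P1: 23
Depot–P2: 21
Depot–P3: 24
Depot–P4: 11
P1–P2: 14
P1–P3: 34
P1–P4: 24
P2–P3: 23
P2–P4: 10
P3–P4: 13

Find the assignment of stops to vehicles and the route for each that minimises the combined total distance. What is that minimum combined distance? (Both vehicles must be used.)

Check every non-empty split of the stops between the two vehicles; for each half take its own optimal tour:
  {P1} + {P2, P3, P4}: 46 + 68 = 114
  {P2} + {P1, P3, P4}: 42 + 81 = 123
  {P1, P2} + {P3, P4}: 58 + 48 = 106
  {P3} + {P1, P2, P4}: 48 + 58 = 106
  {P1, P3} + {P2, P4}: 81 + 42 = 123
  {P2, P3} + {P1, P4}: 68 + 58 = 126
  … (7 splits in total)
Best: vehicle 1 Depot → P1 → P2 → Depot = 58; vehicle 2 Depot → P3 → P4 → Depot = 48; combined 106.

106 min — the smallest possible combined total.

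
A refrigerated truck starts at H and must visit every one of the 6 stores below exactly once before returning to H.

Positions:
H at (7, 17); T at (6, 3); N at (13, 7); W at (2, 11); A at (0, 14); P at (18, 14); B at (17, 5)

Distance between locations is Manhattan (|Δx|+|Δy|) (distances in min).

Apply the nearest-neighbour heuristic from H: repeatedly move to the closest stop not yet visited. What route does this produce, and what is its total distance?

68 min along H → A → W → T → N → B → P → H.

H → [A:10 / W:11 / P:14 / T:15 / N:16 / B:22] → A (10)
A → [W:5 / T:17 / P:18 / N:20 / B:26] → W (5)
W → [T:12 / N:15 / P:19 / B:21] → T (12)
T → [N:11 / B:13 / P:23] → N (11)
N → [B:6 / P:12] → B (6)
B → [P:10] → P (10)
Return P→H: 14.
Total = 10 + 5 + 12 + 11 + 6 + 10 + 14 = 68.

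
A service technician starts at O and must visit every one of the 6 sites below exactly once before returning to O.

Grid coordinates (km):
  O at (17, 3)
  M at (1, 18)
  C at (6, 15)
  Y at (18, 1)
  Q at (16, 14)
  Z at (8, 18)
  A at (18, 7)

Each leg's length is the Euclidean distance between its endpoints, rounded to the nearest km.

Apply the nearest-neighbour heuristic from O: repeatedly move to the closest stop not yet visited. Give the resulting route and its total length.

At O the remaining stops are Y 2, A 4, Q 11, C 16, Z 17, M 22; go to Y.
At Y the remaining stops are A 6, Q 13, C 18, Z 20, M 24; go to A.
At A the remaining stops are Q 7, C 14, Z 15, M 20; go to Q.
At Q the remaining stops are Z 9, C 10, M 16; go to Z.
At Z the remaining stops are C 4, M 7; go to C.
At C the remaining stops are M 6; go to M.
Return M→O: 22.
Total = 2 + 6 + 7 + 9 + 4 + 6 + 22 = 56.

56 km along O → Y → A → Q → Z → C → M → O.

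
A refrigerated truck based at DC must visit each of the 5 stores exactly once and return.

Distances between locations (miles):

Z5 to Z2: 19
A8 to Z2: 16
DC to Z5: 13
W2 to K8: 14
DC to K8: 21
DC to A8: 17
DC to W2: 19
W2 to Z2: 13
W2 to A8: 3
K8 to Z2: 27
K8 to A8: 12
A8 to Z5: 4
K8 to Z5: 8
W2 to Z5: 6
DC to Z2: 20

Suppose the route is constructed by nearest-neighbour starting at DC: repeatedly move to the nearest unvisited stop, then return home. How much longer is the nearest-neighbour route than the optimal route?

The nearest-neighbour route is 12 miles longer than optimal.

DC: Z5=13, A8=17, W2=19, Z2=20, K8=21 ⇒ Z5
Z5: A8=4, W2=6, K8=8, Z2=19 ⇒ A8
A8: W2=3, K8=12, Z2=16 ⇒ W2
W2: Z2=13, K8=14 ⇒ Z2
Z2: K8=27 ⇒ K8
NN route DC → Z5 → A8 → W2 → Z2 → K8 → DC costs 81.
Optimal: DC → K8 → Z5 → A8 → W2 → Z2 → DC costs 69 (by enumerating all 60 distinct tours).
Excess = 81 − 69 = 12.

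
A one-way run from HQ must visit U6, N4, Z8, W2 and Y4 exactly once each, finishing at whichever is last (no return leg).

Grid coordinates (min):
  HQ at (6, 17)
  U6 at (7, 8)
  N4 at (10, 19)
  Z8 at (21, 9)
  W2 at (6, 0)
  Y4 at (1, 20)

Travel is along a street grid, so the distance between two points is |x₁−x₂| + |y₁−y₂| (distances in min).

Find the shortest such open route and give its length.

Shortest open route: 63 min.

There are 5! = 120 possible orderings.
HQ - U6 - N4 - Z8 - W2 - Y4: 10+14+21+24+25 = 94
HQ - U6 - N4 - Z8 - Y4 - W2: 10+14+21+31+25 = 101
HQ - U6 - N4 - W2 - Z8 - Y4: 10+14+23+24+31 = 102
HQ - U6 - N4 - W2 - Y4 - Z8: 10+14+23+25+31 = 103
HQ - U6 - N4 - Y4 - Z8 - W2: 10+14+10+31+24 = 89
HQ - U6 - N4 - Y4 - W2 - Z8: 10+14+10+25+24 = 83
HQ - U6 - Z8 - N4 - W2 - Y4: 10+15+21+23+25 = 94
HQ - U6 - Z8 - N4 - Y4 - W2: 10+15+21+10+25 = 81
HQ - U6 - Z8 - W2 - N4 - Y4: 10+15+24+23+10 = 82
HQ - U6 - Z8 - W2 - Y4 - N4: 10+15+24+25+10 = 84
HQ - U6 - Z8 - Y4 - N4 - W2: 10+15+31+10+23 = 89
HQ - U6 - Z8 - Y4 - W2 - N4: 10+15+31+25+23 = 104
HQ - U6 - W2 - N4 - Z8 - Y4: 10+9+23+21+31 = 94
HQ - U6 - W2 - N4 - Y4 - Z8: 10+9+23+10+31 = 83
… (106 more)
HQ - Y4 - N4 - Z8 - U6 - W2: 8+10+21+15+9 = 63  ← best
The minimum is 63.
One shortest path: HQ → Y4 → N4 → Z8 → U6 → W2.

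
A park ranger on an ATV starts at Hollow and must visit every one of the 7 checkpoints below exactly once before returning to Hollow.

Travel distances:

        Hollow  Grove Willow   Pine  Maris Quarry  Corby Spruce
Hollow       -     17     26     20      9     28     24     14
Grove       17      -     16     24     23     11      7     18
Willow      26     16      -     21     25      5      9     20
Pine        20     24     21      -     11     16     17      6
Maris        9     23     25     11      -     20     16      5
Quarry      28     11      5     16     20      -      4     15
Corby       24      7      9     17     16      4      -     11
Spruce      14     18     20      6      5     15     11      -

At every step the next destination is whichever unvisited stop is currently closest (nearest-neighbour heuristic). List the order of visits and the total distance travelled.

From Hollow: distances to unvisited — Maris=9, Spruce=14, Grove=17, Pine=20, Corby=24, Willow=26, Quarry=28. Nearest is Maris (9).
From Maris: distances to unvisited — Spruce=5, Pine=11, Corby=16, Quarry=20, Grove=23, Willow=25. Nearest is Spruce (5).
From Spruce: distances to unvisited — Pine=6, Corby=11, Quarry=15, Grove=18, Willow=20. Nearest is Pine (6).
From Pine: distances to unvisited — Quarry=16, Corby=17, Willow=21, Grove=24. Nearest is Quarry (16).
From Quarry: distances to unvisited — Corby=4, Willow=5, Grove=11. Nearest is Corby (4).
From Corby: distances to unvisited — Grove=7, Willow=9. Nearest is Grove (7).
From Grove: distances to unvisited — Willow=16. Nearest is Willow (16).
Return Willow→Hollow: 26.
Total = 9 + 5 + 6 + 16 + 4 + 7 + 16 + 26 = 89.

89 along Hollow → Maris → Spruce → Pine → Quarry → Corby → Grove → Willow → Hollow.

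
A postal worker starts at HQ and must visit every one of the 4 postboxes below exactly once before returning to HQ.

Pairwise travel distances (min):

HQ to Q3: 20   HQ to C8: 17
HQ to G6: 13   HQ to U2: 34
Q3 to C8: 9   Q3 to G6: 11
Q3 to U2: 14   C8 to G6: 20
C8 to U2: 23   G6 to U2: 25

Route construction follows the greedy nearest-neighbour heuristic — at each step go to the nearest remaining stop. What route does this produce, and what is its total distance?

From HQ: distances to unvisited — G6=13, C8=17, Q3=20, U2=34. Nearest is G6 (13).
From G6: distances to unvisited — Q3=11, C8=20, U2=25. Nearest is Q3 (11).
From Q3: distances to unvisited — C8=9, U2=14. Nearest is C8 (9).
From C8: distances to unvisited — U2=23. Nearest is U2 (23).
Return U2→HQ: 34.
Total = 13 + 11 + 9 + 23 + 34 = 90.

90 min along HQ → G6 → Q3 → C8 → U2 → HQ.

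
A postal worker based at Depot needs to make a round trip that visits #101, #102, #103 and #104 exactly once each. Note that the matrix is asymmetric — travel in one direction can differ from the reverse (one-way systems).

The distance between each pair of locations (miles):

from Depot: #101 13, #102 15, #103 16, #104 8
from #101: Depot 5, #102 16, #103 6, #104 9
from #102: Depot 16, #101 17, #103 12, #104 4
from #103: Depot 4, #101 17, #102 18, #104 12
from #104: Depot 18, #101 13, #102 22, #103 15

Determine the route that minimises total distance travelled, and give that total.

42 miles — the shortest possible round trip.

Depot - #101 - #102 - #103 - #104 - Depot: 13+16+12+12+18 = 71
Depot - #101 - #102 - #104 - #103 - Depot: 13+16+4+15+4 = 52
Depot - #101 - #103 - #102 - #104 - Depot: 13+6+18+4+18 = 59
Depot - #101 - #103 - #104 - #102 - Depot: 13+6+12+22+16 = 69
Depot - #101 - #104 - #102 - #103 - Depot: 13+9+22+12+4 = 60
Depot - #101 - #104 - #103 - #102 - Depot: 13+9+15+18+16 = 71
Depot - #102 - #101 - #103 - #104 - Depot: 15+17+6+12+18 = 68
Depot - #102 - #101 - #104 - #103 - Depot: 15+17+9+15+4 = 60
Depot - #102 - #103 - #101 - #104 - Depot: 15+12+17+9+18 = 71
Depot - #102 - #103 - #104 - #101 - Depot: 15+12+12+13+5 = 57
Depot - #102 - #104 - #101 - #103 - Depot: 15+4+13+6+4 = 42
Depot - #102 - #104 - #103 - #101 - Depot: 15+4+15+17+5 = 56
Depot - #103 - #101 - #102 - #104 - Depot: 16+17+16+4+18 = 71
Depot - #103 - #101 - #104 - #102 - Depot: 16+17+9+22+16 = 80
… (10 more)
The minimum is 42.
One optimal route: Depot → #102 → #104 → #101 → #103 → Depot.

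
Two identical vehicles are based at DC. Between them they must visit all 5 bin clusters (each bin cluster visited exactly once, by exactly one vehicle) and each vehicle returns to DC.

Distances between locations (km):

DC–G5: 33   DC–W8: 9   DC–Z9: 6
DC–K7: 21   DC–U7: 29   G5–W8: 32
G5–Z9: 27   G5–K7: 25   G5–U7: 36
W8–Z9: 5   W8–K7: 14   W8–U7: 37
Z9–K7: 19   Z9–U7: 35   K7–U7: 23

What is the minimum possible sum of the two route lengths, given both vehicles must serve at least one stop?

125 km — the smallest possible combined total.

There are 2^4 − 1 = 15 ways to divide the 5 stops into two non-empty groups. For each, the best each vehicle can do is its own shortest tour through its group:
  {G5} + {W8, Z9, K7, U7}: 66 + 77 = 143
  {W8} + {G5, Z9, K7, U7}: 18 + 110 = 128
  {G5, W8} + {Z9, K7, U7}: 74 + 77 = 151
  {Z9} + {G5, W8, K7, U7}: 12 + 113 = 125
  {G5, Z9} + {W8, K7, U7}: 66 + 75 = 141
  {W8, Z9} + {G5, K7, U7}: 20 + 110 = 130
  … (15 splits in total)
Best: vehicle 1 DC → Z9 → DC = 12; vehicle 2 DC → W8 → K7 → G5 → U7 → DC = 113; combined 125.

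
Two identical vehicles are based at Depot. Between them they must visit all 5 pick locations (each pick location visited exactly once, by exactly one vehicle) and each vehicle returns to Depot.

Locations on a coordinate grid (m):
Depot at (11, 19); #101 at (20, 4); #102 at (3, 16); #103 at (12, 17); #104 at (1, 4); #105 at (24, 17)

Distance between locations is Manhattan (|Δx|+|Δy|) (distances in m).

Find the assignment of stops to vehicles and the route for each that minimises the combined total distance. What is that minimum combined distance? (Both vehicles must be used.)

82 m — the smallest possible combined total.

There are 2^4 − 1 = 15 ways to divide the 5 stops into two non-empty groups. For each, the best each vehicle can do is its own shortest tour through its group:
  {#101} + {#102, #103, #104, #105}: 48 + 76 = 124
  {#102} + {#101, #103, #104, #105}: 22 + 76 = 98
  {#101, #102} + {#103, #104, #105}: 64 + 76 = 140
  {#103} + {#101, #102, #104, #105}: 6 + 76 = 82
  {#101, #103} + {#102, #104, #105}: 48 + 76 = 124
  {#102, #103} + {#101, #104, #105}: 24 + 76 = 100
  … (15 splits in total)
Best: vehicle 1 Depot → #103 → Depot = 6; vehicle 2 Depot → #102 → #104 → #101 → #105 → Depot = 76; combined 82.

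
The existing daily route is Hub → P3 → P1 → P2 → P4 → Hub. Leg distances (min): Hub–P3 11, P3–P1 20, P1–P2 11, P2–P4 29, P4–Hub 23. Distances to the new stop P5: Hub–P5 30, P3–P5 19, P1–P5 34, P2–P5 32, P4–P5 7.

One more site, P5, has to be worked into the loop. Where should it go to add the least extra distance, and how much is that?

Insertion cost between consecutive stops i–j is d(i,P5) + d(P5,j) − d(i,j):
  between Hub and P3: 30 + 19 − 11 = 38
  between P3 and P1: 19 + 34 − 20 = 33
  between P1 and P2: 34 + 32 − 11 = 55
  between P2 and P4: 32 + 7 − 29 = 10
  between P4 and Hub: 7 + 30 − 23 = 14
Cheapest insertion is between P2 and P4, adding 10.
New total = 94 + 10 = 104.

Adding 10 min by placing P5 on the P2–P4 leg.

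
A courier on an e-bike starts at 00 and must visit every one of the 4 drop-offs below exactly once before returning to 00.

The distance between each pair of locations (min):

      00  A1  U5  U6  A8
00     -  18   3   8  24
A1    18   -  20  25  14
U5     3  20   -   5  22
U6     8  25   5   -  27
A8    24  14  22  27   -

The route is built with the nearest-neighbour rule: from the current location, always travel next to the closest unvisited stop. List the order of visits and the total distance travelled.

Nearest-neighbour total = 71 min; route 00 → U5 → U6 → A1 → A8 → 00.

From 00: distances to unvisited — U5=3, U6=8, A1=18, A8=24. Nearest is U5 (3).
From U5: distances to unvisited — U6=5, A1=20, A8=22. Nearest is U6 (5).
From U6: distances to unvisited — A1=25, A8=27. Nearest is A1 (25).
From A1: distances to unvisited — A8=14. Nearest is A8 (14).
Return A8→00: 24.
Total = 3 + 5 + 25 + 14 + 24 = 71.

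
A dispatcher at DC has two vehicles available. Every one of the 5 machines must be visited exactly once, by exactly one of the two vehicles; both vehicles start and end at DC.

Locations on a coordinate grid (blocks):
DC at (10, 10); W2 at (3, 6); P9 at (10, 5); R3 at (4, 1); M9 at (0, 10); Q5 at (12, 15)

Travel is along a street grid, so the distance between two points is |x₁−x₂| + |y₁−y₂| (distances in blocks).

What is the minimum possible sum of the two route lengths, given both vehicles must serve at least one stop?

52 blocks — the smallest possible combined total.

There are 2^4 − 1 = 15 ways to divide the 5 stops into two non-empty groups. For each, the best each vehicle can do is its own shortest tour through its group:
  {W2} + {P9, R3, M9, Q5}: 22 + 52 = 74
  {P9} + {W2, R3, M9, Q5}: 10 + 52 = 62
  {W2, P9} + {R3, M9, Q5}: 24 + 52 = 76
  {R3} + {W2, P9, M9, Q5}: 30 + 44 = 74
  {W2, R3} + {P9, M9, Q5}: 32 + 44 = 76
  {P9, R3} + {W2, M9, Q5}: 30 + 42 = 72
  … (15 splits in total)
  {W2, P9, R3, M9} + {Q5}: 38 + 14 = 52  ← best
Best: vehicle 1 DC → P9 → R3 → W2 → M9 → DC = 38; vehicle 2 DC → Q5 → DC = 14; combined 52.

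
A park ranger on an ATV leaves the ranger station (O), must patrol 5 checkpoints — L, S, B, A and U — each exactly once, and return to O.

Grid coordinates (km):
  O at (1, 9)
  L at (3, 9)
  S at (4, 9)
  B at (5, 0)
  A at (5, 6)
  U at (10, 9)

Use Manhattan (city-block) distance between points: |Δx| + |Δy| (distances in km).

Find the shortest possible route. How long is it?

There are 60 distinct closed tours to check (reversals are equivalent).
O → L → S → B → A → U → O: 2+1+10+6+8+9 = 36
O → L → S → B → U → A → O: 2+1+10+14+8+7 = 42
O → L → S → A → B → U → O: 2+1+4+6+14+9 = 36
O → L → S → A → U → B → O: 2+1+4+8+14+13 = 42
O → L → S → U → B → A → O: 2+1+6+14+6+7 = 36
O → L → S → U → A → B → O: 2+1+6+8+6+13 = 36
O → L → B → S → A → U → O: 2+11+10+4+8+9 = 44
O → L → B → S → U → A → O: 2+11+10+6+8+7 = 44
O → L → B → A → S → U → O: 2+11+6+4+6+9 = 38
O → L → B → A → U → S → O: 2+11+6+8+6+3 = 36
O → L → B → U → S → A → O: 2+11+14+6+4+7 = 44
O → L → B → U → A → S → O: 2+11+14+8+4+3 = 42
O → L → A → S → B → U → O: 2+5+4+10+14+9 = 44
O → L → A → S → U → B → O: 2+5+4+6+14+13 = 44
… (46 more)
The minimum is 36.
One optimal route: O → L → S → B → A → U → O (or its reverse).

36 km — the shortest possible round trip.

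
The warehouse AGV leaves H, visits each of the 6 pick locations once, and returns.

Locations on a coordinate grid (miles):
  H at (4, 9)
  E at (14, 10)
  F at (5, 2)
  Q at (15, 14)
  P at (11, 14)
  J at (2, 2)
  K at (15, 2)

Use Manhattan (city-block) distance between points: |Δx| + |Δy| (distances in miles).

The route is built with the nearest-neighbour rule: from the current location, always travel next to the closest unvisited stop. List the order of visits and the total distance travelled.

From H: distances to unvisited — F=8, J=9, E=11, P=12, Q=16, K=18. Nearest is F (8).
From F: distances to unvisited — J=3, K=10, E=17, P=18, Q=22. Nearest is J (3).
From J: distances to unvisited — K=13, E=20, P=21, Q=25. Nearest is K (13).
From K: distances to unvisited — E=9, Q=12, P=16. Nearest is E (9).
From E: distances to unvisited — Q=5, P=7. Nearest is Q (5).
From Q: distances to unvisited — P=4. Nearest is P (4).
Return P→H: 12.
Total = 8 + 3 + 13 + 9 + 5 + 4 + 12 = 54.

54 miles along H → F → J → K → E → Q → P → H.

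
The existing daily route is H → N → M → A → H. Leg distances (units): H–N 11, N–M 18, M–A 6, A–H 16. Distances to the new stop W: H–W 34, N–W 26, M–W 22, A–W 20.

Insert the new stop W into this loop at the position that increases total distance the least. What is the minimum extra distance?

+30 — insert W between N and M.

Insertion cost between consecutive stops i–j is d(i,W) + d(W,j) − d(i,j):
  between H and N: 34 + 26 − 11 = 49
  between N and M: 26 + 22 − 18 = 30
  between M and A: 22 + 20 − 6 = 36
  between A and H: 20 + 34 − 16 = 38
Cheapest insertion is between N and M, adding 30.
New total = 51 + 30 = 81.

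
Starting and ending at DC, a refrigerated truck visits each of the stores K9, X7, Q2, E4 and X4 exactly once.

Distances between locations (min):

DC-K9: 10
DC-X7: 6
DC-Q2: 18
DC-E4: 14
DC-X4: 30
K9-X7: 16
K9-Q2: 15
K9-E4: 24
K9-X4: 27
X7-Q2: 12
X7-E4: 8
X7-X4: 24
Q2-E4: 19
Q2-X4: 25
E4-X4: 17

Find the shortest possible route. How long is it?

There are 60 distinct closed tours to check (reversals are equivalent).
DC→K9→X7→Q2→E4→X4→DC: 10+16+12+19+17+30 = 104
DC→K9→X7→Q2→X4→E4→DC: 10+16+12+25+17+14 = 94
DC→K9→X7→E4→Q2→X4→DC: 10+16+8+19+25+30 = 108
DC→K9→X7→E4→X4→Q2→DC: 10+16+8+17+25+18 = 94
DC→K9→X7→X4→Q2→E4→DC: 10+16+24+25+19+14 = 108
DC→K9→X7→X4→E4→Q2→DC: 10+16+24+17+19+18 = 104
DC→K9→Q2→X7→E4→X4→DC: 10+15+12+8+17+30 = 92
DC→K9→Q2→X7→X4→E4→DC: 10+15+12+24+17+14 = 92
DC→K9→Q2→E4→X7→X4→DC: 10+15+19+8+24+30 = 106
DC→K9→Q2→E4→X4→X7→DC: 10+15+19+17+24+6 = 91
DC→K9→Q2→X4→X7→E4→DC: 10+15+25+24+8+14 = 96
DC→K9→Q2→X4→E4→X7→DC: 10+15+25+17+8+6 = 81
DC→K9→E4→X7→Q2→X4→DC: 10+24+8+12+25+30 = 109
DC→K9→E4→X7→X4→Q2→DC: 10+24+8+24+25+18 = 109
… (46 more)
The minimum is 81.
One optimal route: DC → K9 → Q2 → X4 → E4 → X7 → DC (or its reverse).

Minimum total distance: 81 min.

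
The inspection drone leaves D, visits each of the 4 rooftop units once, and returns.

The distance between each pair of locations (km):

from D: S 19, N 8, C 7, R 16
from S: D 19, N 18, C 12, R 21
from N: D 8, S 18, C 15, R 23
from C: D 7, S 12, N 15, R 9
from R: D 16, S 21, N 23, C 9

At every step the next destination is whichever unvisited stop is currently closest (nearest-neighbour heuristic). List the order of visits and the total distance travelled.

At D the remaining stops are C 7, N 8, R 16, S 19; go to C.
At C the remaining stops are R 9, S 12, N 15; go to R.
At R the remaining stops are S 21, N 23; go to S.
At S the remaining stops are N 18; go to N.
Return N→D: 8.
Total = 7 + 9 + 21 + 18 + 8 = 63.

Total distance 63 km via the nearest-neighbour route D → C → R → S → N → D.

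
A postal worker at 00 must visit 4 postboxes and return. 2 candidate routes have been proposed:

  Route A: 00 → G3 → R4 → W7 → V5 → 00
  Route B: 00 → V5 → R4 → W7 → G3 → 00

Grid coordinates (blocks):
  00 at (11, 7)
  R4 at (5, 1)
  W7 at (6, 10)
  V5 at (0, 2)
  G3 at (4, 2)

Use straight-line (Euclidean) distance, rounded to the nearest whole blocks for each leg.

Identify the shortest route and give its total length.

Route A: 9 + 1 + 9 + 10 + 12 = 41
Route B: 12 + 5 + 9 + 8 + 9 = 43

Shortest is Route A, total 41 blocks.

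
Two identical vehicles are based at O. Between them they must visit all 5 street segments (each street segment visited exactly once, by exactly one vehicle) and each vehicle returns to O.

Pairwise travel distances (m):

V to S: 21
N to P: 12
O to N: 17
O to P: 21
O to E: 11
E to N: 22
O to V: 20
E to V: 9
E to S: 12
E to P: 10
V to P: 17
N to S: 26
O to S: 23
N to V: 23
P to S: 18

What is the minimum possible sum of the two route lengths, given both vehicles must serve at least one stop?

Try each way of splitting the stops between the two vehicles (each non-empty) and, for each split, find the best tour for each vehicle:
  {E} + {N, V, P, S}: 22 + 88 = 110
  {N} + {E, V, P, S}: 34 + 78 = 112
  {E, N} + {V, P, S}: 50 + 78 = 128
  {V} + {E, N, P, S}: 40 + 70 = 110
  {E, V} + {N, P, S}: 40 + 70 = 110
  {N, V} + {E, P, S}: 60 + 62 = 122
  … (15 splits in total)
Best: vehicle 1 O → E → O = 22; vehicle 2 O → N → P → S → V → O = 88; combined 110.

Minimum combined distance: 110 m.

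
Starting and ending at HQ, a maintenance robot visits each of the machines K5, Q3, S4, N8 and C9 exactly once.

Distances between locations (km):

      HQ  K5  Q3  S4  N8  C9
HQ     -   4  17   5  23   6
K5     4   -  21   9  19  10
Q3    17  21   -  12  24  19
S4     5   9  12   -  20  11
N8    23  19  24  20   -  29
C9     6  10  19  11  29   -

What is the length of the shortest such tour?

There are 60 distinct closed tours to check (reversals are equivalent).
HQ-K5-Q3-S4-N8-C9-HQ: 4+21+12+20+29+6 = 92
HQ-K5-Q3-S4-C9-N8-HQ: 4+21+12+11+29+23 = 100
HQ-K5-Q3-N8-S4-C9-HQ: 4+21+24+20+11+6 = 86
HQ-K5-Q3-N8-C9-S4-HQ: 4+21+24+29+11+5 = 94
HQ-K5-Q3-C9-S4-N8-HQ: 4+21+19+11+20+23 = 98
HQ-K5-Q3-C9-N8-S4-HQ: 4+21+19+29+20+5 = 98
HQ-K5-S4-Q3-N8-C9-HQ: 4+9+12+24+29+6 = 84
HQ-K5-S4-Q3-C9-N8-HQ: 4+9+12+19+29+23 = 96
HQ-K5-S4-N8-Q3-C9-HQ: 4+9+20+24+19+6 = 82
HQ-K5-S4-N8-C9-Q3-HQ: 4+9+20+29+19+17 = 98
HQ-K5-S4-C9-Q3-N8-HQ: 4+9+11+19+24+23 = 90
HQ-K5-S4-C9-N8-Q3-HQ: 4+9+11+29+24+17 = 94
HQ-K5-N8-Q3-S4-C9-HQ: 4+19+24+12+11+6 = 76
HQ-K5-N8-Q3-C9-S4-HQ: 4+19+24+19+11+5 = 82
… (46 more)
The minimum is 76.
One optimal route: HQ → K5 → N8 → Q3 → S4 → C9 → HQ (or its reverse).

Shortest round trip = 76 km.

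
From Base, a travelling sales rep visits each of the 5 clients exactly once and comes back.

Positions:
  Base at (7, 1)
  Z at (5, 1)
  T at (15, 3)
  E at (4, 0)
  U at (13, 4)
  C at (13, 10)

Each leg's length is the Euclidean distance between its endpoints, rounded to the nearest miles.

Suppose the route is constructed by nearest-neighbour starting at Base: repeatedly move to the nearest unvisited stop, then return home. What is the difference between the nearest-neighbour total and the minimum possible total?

Base: Z=2, E=3, U=7, T=8, C=11 ⇒ Z
Z: E=1, U=9, T=10, C=12 ⇒ E
E: U=10, T=11, C=13 ⇒ U
U: T=2, C=6 ⇒ T
T: C=7 ⇒ C
NN route Base → Z → E → U → T → C → Base costs 33.
Optimal: Base → Z → E → C → T → U → Base costs 32 (by enumerating all 60 distinct tours).
Excess = 33 − 32 = 1.

1 miles longer than the optimal tour.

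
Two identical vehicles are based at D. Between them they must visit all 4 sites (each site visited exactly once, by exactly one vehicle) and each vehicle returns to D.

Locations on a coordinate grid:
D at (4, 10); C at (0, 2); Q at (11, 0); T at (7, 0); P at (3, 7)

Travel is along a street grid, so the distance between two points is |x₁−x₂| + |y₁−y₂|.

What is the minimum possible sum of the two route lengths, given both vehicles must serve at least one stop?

Check every non-empty split of the stops between the two vehicles; for each half take its own optimal tour:
  {C} + {Q, T, P}: 24 + 36 = 60
  {Q} + {C, T, P}: 34 + 34 = 68
  {C, Q} + {T, P}: 42 + 28 = 70
  {T} + {C, Q, P}: 26 + 42 = 68
  {C, T} + {Q, P}: 34 + 36 = 70
  {Q, T} + {C, P}: 34 + 24 = 58
  … (7 splits in total)
  {C, Q, T} + {P}: 42 + 8 = 50  ← best
Best: vehicle 1 D → C → Q → T → D = 42; vehicle 2 D → P → D = 8; combined 50.

50 — the smallest possible combined total.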